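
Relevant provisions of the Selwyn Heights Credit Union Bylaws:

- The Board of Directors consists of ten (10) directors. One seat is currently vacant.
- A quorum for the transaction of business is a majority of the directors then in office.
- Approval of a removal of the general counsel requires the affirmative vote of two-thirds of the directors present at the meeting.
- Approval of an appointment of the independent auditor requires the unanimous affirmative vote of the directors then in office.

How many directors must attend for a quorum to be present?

5

A majority of 9 is 5.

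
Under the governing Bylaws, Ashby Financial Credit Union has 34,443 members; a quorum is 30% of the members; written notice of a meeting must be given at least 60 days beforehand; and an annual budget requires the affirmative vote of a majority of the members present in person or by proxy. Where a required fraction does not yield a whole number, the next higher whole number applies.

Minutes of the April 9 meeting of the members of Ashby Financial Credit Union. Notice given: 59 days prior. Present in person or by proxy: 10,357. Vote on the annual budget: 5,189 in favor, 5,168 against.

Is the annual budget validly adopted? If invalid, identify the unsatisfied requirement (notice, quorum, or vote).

Invalid — notice requirement not satisfied.

Notice: 59 days given; 60 required. Not satisfied.
Quorum: 30% of 34,443 = 10,332.90, rounded up to 10,333; 10,357 present. Satisfied.
Vote: requires a majority of those present (10,357); a majority of 10357 is 5179, so 5,179 needed; 5,189 in favor. Satisfied.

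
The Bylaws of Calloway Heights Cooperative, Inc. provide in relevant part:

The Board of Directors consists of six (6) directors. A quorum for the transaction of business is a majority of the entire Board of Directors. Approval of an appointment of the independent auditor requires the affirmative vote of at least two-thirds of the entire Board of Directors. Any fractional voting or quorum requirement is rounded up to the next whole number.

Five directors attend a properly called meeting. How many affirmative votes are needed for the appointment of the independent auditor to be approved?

4

The appointment of the independent auditor requires two-thirds of the entire Board of Directors (6).
2/3 of 6 = 4.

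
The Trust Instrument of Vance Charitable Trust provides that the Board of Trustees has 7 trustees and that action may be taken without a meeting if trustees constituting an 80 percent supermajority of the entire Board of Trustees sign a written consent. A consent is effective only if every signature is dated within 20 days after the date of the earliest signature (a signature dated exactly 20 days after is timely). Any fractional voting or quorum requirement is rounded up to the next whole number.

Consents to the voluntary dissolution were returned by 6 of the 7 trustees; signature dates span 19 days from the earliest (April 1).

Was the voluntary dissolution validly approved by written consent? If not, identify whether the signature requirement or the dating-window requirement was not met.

Signatures required: an 80 percent supermajority of 7 — 4/5 of 7 = 5.60, rounded up to 6, so 6 needed; 6 signed. Sufficient.
Dating window: the latest signature is 19 days after the earliest; the limit is 20 days. Within the window.

Effective — both the signature and dating-window requirements are satisfied.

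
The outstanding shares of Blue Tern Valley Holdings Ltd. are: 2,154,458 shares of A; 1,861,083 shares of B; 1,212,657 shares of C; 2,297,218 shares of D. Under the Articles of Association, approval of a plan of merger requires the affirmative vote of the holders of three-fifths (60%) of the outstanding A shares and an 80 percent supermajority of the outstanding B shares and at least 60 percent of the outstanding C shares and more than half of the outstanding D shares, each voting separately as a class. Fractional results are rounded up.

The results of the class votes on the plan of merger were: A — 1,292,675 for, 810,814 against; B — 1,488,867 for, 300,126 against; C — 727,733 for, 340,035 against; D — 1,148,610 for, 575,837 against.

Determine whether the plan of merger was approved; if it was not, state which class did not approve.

A: 3/5 of 2154458 = 1292674.80, rounded up to 1292675; 1,292,675 required, 1,292,675 in favor — approved.
B: 4/5 of 1861083 = 1488866.40, rounded up to 1488867; 1,488,867 required, 1,488,867 in favor — approved.
C: 3/5 of 1212657 = 727594.20, rounded up to 727595; 727,595 required, 727,733 in favor — approved.
D: a majority of 2297218 is 1148610; 1,148,610 required, 1,148,610 in favor — approved.

Approved — every class gave the required vote.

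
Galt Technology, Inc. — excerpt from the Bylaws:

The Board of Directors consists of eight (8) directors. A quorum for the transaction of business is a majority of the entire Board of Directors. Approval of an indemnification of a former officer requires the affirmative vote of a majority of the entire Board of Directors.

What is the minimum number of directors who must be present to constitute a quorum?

A majority of 8 is 5.

5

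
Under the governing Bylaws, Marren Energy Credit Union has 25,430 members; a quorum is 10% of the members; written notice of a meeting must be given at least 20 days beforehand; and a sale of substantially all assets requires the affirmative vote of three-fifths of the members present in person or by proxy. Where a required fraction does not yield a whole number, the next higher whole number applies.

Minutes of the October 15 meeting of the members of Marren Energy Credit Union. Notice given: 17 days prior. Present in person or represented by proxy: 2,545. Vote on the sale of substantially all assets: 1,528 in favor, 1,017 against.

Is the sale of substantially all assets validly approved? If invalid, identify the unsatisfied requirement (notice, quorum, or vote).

Invalid — notice requirement not satisfied.

Notice: 17 days given; 20 required. Not satisfied.
Quorum: 10% of 25,430 = 2,543; 2,545 present. Satisfied.
Vote: requires three-fifths of those present (2,545); 3/5 of 2545 = 1527, so 1,527 needed; 1,528 in favor. Satisfied.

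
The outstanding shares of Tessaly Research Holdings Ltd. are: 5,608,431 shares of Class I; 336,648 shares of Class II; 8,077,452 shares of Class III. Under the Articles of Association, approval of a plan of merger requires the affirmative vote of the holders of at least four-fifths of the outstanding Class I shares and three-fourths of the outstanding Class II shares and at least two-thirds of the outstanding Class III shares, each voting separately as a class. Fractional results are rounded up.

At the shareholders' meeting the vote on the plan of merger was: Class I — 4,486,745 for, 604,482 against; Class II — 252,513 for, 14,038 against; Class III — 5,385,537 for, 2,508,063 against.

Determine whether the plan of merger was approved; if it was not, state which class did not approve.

Class I: 4/5 of 5608431 = 4486744.80, rounded up to 4486745; 4,486,745 required, 4,486,745 in favor — approved.
Class II: 3/4 of 336648 = 252486; 252,486 required, 252,513 in favor — approved.
Class III: 2/3 of 8077452 = 5384968; 5,384,968 required, 5,385,537 in favor — approved.

Approved — every class gave the required vote.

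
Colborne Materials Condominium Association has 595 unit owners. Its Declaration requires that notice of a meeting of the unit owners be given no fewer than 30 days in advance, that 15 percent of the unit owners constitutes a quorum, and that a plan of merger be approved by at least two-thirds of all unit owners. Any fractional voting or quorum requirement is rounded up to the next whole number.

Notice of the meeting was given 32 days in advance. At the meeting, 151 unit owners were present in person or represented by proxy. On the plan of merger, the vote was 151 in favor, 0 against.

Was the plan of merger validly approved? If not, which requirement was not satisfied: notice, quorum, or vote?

Notice: 32 days given; 30 required. Satisfied.
Quorum: 15% of 595 = 89.25, rounded up to 90; 151 present. Satisfied.
Vote: requires two-thirds of all unit owners (595); 2/3 of 595 = 396.67, rounded up to 397, so 397 needed; 151 in favor. Not satisfied.

Invalid — vote requirement not satisfied.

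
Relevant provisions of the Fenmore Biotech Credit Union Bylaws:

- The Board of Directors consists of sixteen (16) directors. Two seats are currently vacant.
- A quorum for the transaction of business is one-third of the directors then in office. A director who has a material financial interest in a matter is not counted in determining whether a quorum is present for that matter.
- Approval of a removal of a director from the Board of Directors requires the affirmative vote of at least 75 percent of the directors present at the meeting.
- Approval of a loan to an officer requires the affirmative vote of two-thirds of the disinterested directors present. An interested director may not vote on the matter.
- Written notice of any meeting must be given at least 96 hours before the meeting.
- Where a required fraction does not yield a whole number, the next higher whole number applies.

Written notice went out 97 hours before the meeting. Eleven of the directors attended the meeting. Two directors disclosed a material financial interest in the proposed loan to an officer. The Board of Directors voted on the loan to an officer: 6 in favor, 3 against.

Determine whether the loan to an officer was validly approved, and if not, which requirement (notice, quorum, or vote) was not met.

Valid — all requirements satisfied.

Notice: 97 hours given; 96 required (97 ≥ 96). Satisfied.
Quorum: 11 present, but the 2 interested directors do not count, leaving 9. Quorum is 5. Satisfied.
Vote: the loan to an officer requires two-thirds of the disinterested directors present (11 − 2 = 9). 2/3 of 9 = 6, so 6 affirmative votes are needed; 6 voted in favor. Satisfied.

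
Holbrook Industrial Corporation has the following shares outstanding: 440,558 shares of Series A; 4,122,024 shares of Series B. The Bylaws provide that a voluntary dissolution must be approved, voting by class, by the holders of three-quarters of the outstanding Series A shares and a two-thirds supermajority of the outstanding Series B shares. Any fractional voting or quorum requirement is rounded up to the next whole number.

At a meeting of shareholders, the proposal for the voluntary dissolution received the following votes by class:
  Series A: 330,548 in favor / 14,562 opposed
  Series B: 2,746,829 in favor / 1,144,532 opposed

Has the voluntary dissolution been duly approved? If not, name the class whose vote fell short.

Not approved — the Series B shares did not give the required vote.

Series A: 3/4 of 440558 = 330418.50, rounded up to 330419; 330,419 required, 330,548 in favor — approved.
Series B: 2/3 of 4122024 = 2748016; 2,748,016 required, 2,746,829 in favor — not approved.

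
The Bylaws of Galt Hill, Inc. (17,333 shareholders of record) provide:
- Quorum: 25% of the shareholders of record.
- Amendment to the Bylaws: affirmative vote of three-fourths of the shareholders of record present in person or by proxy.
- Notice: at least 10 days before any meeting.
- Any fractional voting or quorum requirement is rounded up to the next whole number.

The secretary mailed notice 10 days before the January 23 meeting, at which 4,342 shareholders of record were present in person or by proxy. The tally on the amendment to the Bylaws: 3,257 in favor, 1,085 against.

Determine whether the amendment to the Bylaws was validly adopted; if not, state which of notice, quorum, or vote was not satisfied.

Valid — all requirements satisfied.

Notice: 10 days given; 10 required. Satisfied.
Quorum: 25% of 17,333 = 4,333.25, rounded up to 4,334; 4,342 present. Satisfied.
Vote: requires three-fourths of those present (4,342); 3/4 of 4342 = 3256.50, rounded up to 3257, so 3,257 needed; 3,257 in favor. Satisfied.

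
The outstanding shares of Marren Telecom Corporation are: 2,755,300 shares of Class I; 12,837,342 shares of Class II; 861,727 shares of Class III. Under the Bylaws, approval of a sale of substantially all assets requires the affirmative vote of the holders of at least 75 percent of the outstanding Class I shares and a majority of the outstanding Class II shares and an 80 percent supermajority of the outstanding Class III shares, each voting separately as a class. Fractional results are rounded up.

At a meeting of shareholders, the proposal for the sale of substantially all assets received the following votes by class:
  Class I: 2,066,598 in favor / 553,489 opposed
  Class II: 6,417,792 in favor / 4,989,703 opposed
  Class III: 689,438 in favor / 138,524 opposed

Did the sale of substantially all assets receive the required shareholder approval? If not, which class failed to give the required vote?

Class I: 3/4 of 2755300 = 2066475; 2,066,475 required, 2,066,598 in favor — approved.
Class II: a majority of 12837342 is 6418672; 6,418,672 required, 6,417,792 in favor — not approved.
Class III: 4/5 of 861727 = 689381.60, rounded up to 689382; 689,382 required, 689,438 in favor — approved.

Not approved — the Class II shares did not give the required vote.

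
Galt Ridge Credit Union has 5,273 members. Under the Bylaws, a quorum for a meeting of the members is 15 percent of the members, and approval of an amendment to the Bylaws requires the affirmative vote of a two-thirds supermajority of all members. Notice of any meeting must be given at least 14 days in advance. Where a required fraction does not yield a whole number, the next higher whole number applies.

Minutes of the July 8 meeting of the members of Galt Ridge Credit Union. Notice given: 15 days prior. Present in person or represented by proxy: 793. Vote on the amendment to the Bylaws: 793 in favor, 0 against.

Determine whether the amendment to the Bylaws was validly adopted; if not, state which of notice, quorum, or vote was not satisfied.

Invalid — vote requirement not satisfied.

Notice: 15 days given; 14 required. Satisfied.
Quorum: 15% of 5,273 = 790.95, rounded up to 791; 793 present. Satisfied.
Vote: requires two-thirds of all members (5,273); 2/3 of 5273 = 3515.33, rounded up to 3516, so 3,516 needed; 793 in favor. Not satisfied.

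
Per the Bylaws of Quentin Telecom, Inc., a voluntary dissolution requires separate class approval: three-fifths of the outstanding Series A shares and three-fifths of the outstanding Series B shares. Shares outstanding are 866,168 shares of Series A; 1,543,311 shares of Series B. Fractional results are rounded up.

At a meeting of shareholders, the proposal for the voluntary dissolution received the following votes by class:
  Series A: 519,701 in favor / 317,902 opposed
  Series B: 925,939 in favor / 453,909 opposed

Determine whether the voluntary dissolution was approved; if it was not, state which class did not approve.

Not approved — the Series B shares did not give the required vote.

Series A: 3/5 of 866168 = 519700.80, rounded up to 519701; 519,701 required, 519,701 in favor — approved.
Series B: 3/5 of 1543311 = 925986.60, rounded up to 925987; 925,987 required, 925,939 in favor — not approved.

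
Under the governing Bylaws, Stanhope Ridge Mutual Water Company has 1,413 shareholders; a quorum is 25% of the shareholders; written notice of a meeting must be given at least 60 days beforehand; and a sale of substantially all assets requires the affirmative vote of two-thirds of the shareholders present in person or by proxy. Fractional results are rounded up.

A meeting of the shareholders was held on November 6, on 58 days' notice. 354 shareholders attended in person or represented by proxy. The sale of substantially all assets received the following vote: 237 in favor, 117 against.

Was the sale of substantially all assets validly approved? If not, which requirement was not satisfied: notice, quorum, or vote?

Invalid — notice requirement not satisfied.

Notice: 58 days given; 60 required. Not satisfied.
Quorum: 25% of 1,413 = 353.25, rounded up to 354; 354 present. Satisfied.
Vote: requires two-thirds of those present (354); 2/3 of 354 = 236, so 236 needed; 237 in favor. Satisfied.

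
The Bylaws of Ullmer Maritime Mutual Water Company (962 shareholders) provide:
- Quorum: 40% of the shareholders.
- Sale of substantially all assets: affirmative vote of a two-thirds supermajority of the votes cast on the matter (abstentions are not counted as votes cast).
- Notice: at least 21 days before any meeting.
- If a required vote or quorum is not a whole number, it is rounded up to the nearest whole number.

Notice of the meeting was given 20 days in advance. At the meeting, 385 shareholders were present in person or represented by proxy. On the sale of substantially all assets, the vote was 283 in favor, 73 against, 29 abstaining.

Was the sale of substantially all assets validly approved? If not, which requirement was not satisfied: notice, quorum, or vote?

Invalid — notice requirement not satisfied.

Notice: 20 days given; 21 required. Not satisfied.
Quorum: 40% of 962 = 384.80, rounded up to 385; 385 present. Satisfied.
Vote: requires two-thirds of the votes cast (385 − 29 abstaining = 356); 2/3 of 356 = 237.33, rounded up to 238, so 238 needed; 283 in favor. Satisfied.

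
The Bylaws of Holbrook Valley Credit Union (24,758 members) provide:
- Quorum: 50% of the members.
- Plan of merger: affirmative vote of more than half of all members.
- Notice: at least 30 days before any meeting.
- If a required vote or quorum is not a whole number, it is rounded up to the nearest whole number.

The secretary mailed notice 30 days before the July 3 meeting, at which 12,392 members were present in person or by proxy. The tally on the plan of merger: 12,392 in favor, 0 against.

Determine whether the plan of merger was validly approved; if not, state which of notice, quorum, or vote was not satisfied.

Notice: 30 days given; 30 required. Satisfied.
Quorum: 50% of 24,758 = 12,379; 12,392 present. Satisfied.
Vote: requires a majority of all members (24,758); a majority of 24758 is 12380, so 12,380 needed; 12,392 in favor. Satisfied.

Valid — all requirements satisfied.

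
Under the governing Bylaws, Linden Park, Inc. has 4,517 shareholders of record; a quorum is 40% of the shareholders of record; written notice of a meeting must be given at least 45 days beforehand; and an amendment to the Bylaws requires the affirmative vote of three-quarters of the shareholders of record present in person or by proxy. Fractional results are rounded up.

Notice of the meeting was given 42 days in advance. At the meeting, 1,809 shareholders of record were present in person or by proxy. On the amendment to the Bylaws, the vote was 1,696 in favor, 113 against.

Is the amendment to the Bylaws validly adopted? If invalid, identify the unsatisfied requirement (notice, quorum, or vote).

Invalid — notice requirement not satisfied.

Notice: 42 days given; 45 required. Not satisfied.
Quorum: 40% of 4,517 = 1,806.80, rounded up to 1,807; 1,809 present. Satisfied.
Vote: requires three-fourths of those present (1,809); 3/4 of 1809 = 1356.75, rounded up to 1357, so 1,357 needed; 1,696 in favor. Satisfied.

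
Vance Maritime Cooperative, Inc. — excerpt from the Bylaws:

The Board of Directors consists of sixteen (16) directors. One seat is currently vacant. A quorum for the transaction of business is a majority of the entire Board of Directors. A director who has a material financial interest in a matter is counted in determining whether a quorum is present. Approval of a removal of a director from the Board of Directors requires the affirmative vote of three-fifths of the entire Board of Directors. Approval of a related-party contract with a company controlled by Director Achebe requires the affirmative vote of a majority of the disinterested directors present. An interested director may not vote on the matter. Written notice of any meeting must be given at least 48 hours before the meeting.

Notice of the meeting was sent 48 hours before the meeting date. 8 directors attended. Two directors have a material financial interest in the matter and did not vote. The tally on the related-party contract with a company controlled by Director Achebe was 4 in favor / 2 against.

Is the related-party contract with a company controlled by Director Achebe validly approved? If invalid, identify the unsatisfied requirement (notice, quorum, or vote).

Notice: 48 hours given; 48 required (48 ≥ 48). Satisfied.
Quorum: 8 present (interested directors count toward quorum); quorum is 9. Not satisfied.
Vote: the related-party contract with a company controlled by Director Achebe requires a majority of the disinterested directors present (8 − 2 = 6). A majority of 6 is 4, so 4 affirmative votes are needed; 4 voted in favor. Satisfied. (Moot — without a quorum no business can be validly transacted.)

Invalid — quorum requirement not satisfied.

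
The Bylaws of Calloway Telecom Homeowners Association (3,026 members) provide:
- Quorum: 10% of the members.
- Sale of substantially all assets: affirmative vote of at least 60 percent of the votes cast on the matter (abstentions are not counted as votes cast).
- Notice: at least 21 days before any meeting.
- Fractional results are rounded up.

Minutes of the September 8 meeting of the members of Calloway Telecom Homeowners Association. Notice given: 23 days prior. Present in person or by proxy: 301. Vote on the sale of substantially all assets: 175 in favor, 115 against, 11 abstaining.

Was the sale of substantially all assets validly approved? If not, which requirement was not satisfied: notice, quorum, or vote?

Invalid — quorum requirement not satisfied.

Notice: 23 days given; 21 required. Satisfied.
Quorum: 10% of 3,026 = 302.60, rounded up to 303; 301 present. Not satisfied.
Vote: requires three-fifths of the votes cast (301 − 11 abstaining = 290); 3/5 of 290 = 174, so 174 needed; 175 in favor. Satisfied.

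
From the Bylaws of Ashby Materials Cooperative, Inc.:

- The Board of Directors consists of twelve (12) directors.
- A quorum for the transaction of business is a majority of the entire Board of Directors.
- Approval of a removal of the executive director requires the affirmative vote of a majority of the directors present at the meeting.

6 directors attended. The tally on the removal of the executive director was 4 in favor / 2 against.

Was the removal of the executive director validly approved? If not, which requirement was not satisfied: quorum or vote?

Quorum: 6 present; quorum is 7. Not satisfied.
Vote: the removal of the executive director requires a majority of the directors present (6). A majority of 6 is 4, so 4 affirmative votes are needed; 4 voted in favor. Satisfied. (Moot — without a quorum no business can be validly transacted.)

Invalid — quorum requirement not satisfied.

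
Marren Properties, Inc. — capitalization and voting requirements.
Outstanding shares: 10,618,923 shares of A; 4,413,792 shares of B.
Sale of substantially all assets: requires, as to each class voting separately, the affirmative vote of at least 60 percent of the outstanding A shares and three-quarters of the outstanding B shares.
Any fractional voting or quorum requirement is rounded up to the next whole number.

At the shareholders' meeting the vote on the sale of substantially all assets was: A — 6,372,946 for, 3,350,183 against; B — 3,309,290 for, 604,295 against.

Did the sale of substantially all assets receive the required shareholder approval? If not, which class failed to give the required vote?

A: 3/5 of 10618923 = 6371353.80, rounded up to 6371354; 6,371,354 required, 6,372,946 in favor — approved.
B: 3/4 of 4413792 = 3310344; 3,310,344 required, 3,309,290 in favor — not approved.

Not approved — the B shares did not give the required vote.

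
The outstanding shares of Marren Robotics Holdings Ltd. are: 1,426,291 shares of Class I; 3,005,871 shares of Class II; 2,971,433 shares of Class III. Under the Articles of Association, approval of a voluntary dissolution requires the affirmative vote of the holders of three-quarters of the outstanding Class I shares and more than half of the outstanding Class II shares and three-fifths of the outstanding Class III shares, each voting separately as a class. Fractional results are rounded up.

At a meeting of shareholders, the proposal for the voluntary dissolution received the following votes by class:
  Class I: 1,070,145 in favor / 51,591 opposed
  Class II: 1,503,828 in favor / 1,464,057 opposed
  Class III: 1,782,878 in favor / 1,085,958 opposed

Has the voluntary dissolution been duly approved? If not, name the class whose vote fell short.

Class I: 3/4 of 1426291 = 1069718.25, rounded up to 1069719; 1,069,719 required, 1,070,145 in favor — approved.
Class II: a majority of 3005871 is 1502936; 1,502,936 required, 1,503,828 in favor — approved.
Class III: 3/5 of 2971433 = 1782859.80, rounded up to 1782860; 1,782,860 required, 1,782,878 in favor — approved.

Approved — every class gave the required vote.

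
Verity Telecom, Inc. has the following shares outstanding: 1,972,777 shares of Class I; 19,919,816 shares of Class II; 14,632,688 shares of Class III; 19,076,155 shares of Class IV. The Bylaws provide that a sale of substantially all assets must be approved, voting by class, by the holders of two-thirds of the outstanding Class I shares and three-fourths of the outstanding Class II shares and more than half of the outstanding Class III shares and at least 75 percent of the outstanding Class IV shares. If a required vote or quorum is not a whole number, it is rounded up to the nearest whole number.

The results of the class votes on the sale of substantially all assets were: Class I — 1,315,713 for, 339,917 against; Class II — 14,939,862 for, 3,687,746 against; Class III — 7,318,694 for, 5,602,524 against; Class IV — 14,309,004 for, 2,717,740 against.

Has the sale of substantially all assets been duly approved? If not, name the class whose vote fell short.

Class I: 2/3 of 1972777 = 1315184.67, rounded up to 1315185; 1,315,185 required, 1,315,713 in favor — approved.
Class II: 3/4 of 19919816 = 14939862; 14,939,862 required, 14,939,862 in favor — approved.
Class III: a majority of 14632688 is 7316345; 7,316,345 required, 7,318,694 in favor — approved.
Class IV: 3/4 of 19076155 = 14307116.25, rounded up to 14307117; 14,307,117 required, 14,309,004 in favor — approved.

Approved — every class gave the required vote.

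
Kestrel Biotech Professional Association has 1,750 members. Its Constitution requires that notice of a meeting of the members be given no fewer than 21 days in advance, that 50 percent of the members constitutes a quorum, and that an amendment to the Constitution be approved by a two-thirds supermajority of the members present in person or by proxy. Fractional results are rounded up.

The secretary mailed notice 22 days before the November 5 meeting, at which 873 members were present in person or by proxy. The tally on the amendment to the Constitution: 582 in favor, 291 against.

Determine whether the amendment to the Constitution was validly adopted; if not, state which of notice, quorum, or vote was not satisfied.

Invalid — quorum requirement not satisfied.

Notice: 22 days given; 21 required. Satisfied.
Quorum: 50% of 1,750 = 875; 873 present. Not satisfied.
Vote: requires two-thirds of those present (873); 2/3 of 873 = 582, so 582 needed; 582 in favor. Satisfied.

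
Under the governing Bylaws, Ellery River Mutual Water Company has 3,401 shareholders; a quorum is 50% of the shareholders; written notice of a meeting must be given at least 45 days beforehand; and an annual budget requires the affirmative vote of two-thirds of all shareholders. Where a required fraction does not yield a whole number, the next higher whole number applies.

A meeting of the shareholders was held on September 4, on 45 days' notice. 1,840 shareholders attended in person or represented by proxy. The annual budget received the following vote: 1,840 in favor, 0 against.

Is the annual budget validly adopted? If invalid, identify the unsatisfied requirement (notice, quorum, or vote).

Notice: 45 days given; 45 required. Satisfied.
Quorum: 50% of 3,401 = 1,700.50, rounded up to 1,701; 1,840 present. Satisfied.
Vote: requires two-thirds of all shareholders (3,401); 2/3 of 3401 = 2267.33, rounded up to 2268, so 2,268 needed; 1,840 in favor. Not satisfied.

Invalid — vote requirement not satisfied.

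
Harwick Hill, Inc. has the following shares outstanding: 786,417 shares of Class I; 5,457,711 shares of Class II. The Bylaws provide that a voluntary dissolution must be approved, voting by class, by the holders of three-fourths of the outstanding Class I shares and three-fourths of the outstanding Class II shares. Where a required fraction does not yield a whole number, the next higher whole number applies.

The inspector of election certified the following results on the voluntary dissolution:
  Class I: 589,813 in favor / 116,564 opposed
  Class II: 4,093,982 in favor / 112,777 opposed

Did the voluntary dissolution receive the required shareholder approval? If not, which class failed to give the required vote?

Approved — every class gave the required vote.

Class I: 3/4 of 786417 = 589812.75, rounded up to 589813; 589,813 required, 589,813 in favor — approved.
Class II: 3/4 of 5457711 = 4093283.25, rounded up to 4093284; 4,093,284 required, 4,093,982 in favor — approved.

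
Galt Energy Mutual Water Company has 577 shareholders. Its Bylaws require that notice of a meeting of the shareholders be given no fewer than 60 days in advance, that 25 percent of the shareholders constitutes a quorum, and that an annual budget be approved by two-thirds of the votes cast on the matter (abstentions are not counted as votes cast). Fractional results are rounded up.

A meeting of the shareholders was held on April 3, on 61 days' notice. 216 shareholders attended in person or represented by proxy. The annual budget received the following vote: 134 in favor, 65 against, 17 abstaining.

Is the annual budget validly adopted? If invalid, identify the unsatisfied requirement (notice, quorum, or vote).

Notice: 61 days given; 60 required. Satisfied.
Quorum: 25% of 577 = 144.25, rounded up to 145; 216 present. Satisfied.
Vote: requires two-thirds of the votes cast (216 − 17 abstaining = 199); 2/3 of 199 = 132.67, rounded up to 133, so 133 needed; 134 in favor. Satisfied.

Valid — all requirements satisfied.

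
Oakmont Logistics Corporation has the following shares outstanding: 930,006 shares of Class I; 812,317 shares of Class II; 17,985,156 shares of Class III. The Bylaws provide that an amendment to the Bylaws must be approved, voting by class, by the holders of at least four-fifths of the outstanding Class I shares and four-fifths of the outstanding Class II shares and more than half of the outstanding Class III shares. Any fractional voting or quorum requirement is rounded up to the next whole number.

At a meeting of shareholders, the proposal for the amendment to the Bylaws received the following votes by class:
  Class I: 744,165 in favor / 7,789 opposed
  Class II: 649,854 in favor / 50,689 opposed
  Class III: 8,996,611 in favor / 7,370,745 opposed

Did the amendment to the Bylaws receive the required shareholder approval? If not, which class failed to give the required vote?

Approved — every class gave the required vote.

Class I: 4/5 of 930006 = 744004.80, rounded up to 744005; 744,005 required, 744,165 in favor — approved.
Class II: 4/5 of 812317 = 649853.60, rounded up to 649854; 649,854 required, 649,854 in favor — approved.
Class III: a majority of 17985156 is 8992579; 8,992,579 required, 8,996,611 in favor — approved.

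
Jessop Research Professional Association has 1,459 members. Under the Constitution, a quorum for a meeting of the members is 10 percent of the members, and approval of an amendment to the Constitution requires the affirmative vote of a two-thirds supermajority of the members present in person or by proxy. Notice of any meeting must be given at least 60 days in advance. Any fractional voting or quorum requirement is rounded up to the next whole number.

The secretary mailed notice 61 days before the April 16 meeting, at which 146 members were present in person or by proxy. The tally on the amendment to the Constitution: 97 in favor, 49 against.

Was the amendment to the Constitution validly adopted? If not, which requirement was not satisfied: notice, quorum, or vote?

Invalid — vote requirement not satisfied.

Notice: 61 days given; 60 required. Satisfied.
Quorum: 10% of 1,459 = 145.90, rounded up to 146; 146 present. Satisfied.
Vote: requires two-thirds of those present (146); 2/3 of 146 = 97.33, rounded up to 98, so 98 needed; 97 in favor. Not satisfied.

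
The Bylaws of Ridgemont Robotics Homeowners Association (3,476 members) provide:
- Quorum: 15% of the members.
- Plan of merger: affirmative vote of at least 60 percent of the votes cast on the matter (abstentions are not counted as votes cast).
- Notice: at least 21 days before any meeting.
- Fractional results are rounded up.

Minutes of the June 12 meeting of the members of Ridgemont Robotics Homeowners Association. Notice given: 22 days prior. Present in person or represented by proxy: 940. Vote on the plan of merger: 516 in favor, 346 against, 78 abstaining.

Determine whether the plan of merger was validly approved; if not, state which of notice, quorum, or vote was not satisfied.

Invalid — vote requirement not satisfied.

Notice: 22 days given; 21 required. Satisfied.
Quorum: 15% of 3,476 = 521.40, rounded up to 522; 940 present. Satisfied.
Vote: requires three-fifths of the votes cast (940 − 78 abstaining = 862); 3/5 of 862 = 517.20, rounded up to 518, so 518 needed; 516 in favor. Not satisfied.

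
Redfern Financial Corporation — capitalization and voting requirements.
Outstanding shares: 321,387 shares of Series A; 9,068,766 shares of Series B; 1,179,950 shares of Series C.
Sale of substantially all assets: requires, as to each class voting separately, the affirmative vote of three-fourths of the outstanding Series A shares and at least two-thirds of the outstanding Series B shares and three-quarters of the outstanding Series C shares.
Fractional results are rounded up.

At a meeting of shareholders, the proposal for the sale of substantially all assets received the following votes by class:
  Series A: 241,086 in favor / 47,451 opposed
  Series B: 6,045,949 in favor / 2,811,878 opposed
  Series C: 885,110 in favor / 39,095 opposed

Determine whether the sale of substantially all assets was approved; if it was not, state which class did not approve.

Series A: 3/4 of 321387 = 241040.25, rounded up to 241041; 241,041 required, 241,086 in favor — approved.
Series B: 2/3 of 9068766 = 6045844; 6,045,844 required, 6,045,949 in favor — approved.
Series C: 3/4 of 1179950 = 884962.50, rounded up to 884963; 884,963 required, 885,110 in favor — approved.

Approved — every class gave the required vote.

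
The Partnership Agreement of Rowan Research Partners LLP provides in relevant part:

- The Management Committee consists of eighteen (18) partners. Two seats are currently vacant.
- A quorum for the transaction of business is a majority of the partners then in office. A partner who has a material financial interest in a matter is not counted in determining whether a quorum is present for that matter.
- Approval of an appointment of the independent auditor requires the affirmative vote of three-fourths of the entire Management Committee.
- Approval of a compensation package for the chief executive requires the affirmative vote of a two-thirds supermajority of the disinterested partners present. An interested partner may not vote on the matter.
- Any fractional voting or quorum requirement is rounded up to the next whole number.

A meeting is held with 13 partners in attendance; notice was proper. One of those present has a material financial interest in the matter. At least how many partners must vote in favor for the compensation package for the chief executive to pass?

The compensation package for the chief executive requires two-thirds of the disinterested partners present (13 − 1 = 12).
2/3 of 12 = 8.

8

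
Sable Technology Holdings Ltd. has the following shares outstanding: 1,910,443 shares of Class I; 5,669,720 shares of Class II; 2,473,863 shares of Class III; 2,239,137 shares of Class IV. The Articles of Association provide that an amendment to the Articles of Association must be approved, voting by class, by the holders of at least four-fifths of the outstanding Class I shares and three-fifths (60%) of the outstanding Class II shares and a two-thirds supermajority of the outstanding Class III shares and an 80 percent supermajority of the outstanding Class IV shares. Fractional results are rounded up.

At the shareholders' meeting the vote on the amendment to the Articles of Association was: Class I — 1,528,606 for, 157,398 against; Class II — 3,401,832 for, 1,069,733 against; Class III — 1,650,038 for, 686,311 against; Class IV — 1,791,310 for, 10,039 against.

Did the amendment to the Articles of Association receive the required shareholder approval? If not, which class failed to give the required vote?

Approved — every class gave the required vote.

Class I: 4/5 of 1910443 = 1528354.40, rounded up to 1528355; 1,528,355 required, 1,528,606 in favor — approved.
Class II: 3/5 of 5669720 = 3401832; 3,401,832 required, 3,401,832 in favor — approved.
Class III: 2/3 of 2473863 = 1649242; 1,649,242 required, 1,650,038 in favor — approved.
Class IV: 4/5 of 2239137 = 1791309.60, rounded up to 1791310; 1,791,310 required, 1,791,310 in favor — approved.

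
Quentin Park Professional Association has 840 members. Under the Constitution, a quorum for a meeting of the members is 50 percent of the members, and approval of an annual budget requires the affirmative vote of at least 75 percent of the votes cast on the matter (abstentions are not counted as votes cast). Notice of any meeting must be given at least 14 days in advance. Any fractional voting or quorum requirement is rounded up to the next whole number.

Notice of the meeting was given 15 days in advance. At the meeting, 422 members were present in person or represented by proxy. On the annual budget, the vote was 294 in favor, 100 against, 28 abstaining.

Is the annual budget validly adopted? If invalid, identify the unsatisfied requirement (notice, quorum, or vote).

Notice: 15 days given; 14 required. Satisfied.
Quorum: 50% of 840 = 420; 422 present. Satisfied.
Vote: requires three-fourths of the votes cast (422 − 28 abstaining = 394); 3/4 of 394 = 295.50, rounded up to 296, so 296 needed; 294 in favor. Not satisfied.

Invalid — vote requirement not satisfied.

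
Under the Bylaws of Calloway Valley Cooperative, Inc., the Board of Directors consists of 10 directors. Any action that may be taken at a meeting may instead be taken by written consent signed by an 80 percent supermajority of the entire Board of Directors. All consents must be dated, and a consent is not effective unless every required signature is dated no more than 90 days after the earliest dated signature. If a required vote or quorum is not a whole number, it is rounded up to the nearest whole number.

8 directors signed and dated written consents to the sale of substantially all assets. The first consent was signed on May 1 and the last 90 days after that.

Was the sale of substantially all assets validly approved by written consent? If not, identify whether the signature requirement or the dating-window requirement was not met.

Effective — both the signature and dating-window requirements are satisfied.

Signatures required: an 80 percent supermajority of 10 — 4/5 of 10 = 8, so 8 needed; 8 signed. Sufficient.
Dating window: the latest signature is 90 days after the earliest; the limit is 90 days. Within the window.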